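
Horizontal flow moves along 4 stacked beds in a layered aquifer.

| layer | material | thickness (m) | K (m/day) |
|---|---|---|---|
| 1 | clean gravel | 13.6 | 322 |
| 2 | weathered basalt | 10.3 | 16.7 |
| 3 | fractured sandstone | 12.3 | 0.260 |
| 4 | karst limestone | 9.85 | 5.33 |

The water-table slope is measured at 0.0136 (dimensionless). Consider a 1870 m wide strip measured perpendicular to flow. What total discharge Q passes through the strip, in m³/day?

Flow is parallel to layering, so each bed carries its own Darcy discharge and the transmissivities add.
Σ(K_i·b_i) = 322×13.6 + 16.7×10.3 + 0.260×12.3 + 5.33×9.85 = 4607 m²/day.
Hydraulic gradient i = 0.0136.
Q = Σ(K_i·b_i) · W · i = 4607 × 1870 × 0.01360 = 1.172e+05 m³/day.

117000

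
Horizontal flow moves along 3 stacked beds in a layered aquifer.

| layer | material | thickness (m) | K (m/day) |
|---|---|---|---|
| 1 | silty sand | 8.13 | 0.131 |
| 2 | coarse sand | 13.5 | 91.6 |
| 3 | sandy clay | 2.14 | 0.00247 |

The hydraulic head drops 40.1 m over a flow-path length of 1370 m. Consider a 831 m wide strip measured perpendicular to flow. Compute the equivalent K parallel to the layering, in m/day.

52.1

Flow is parallel to layering, so each bed carries its own Darcy discharge and the transmissivities add.
Σ(K_i·b_i) = 0.131×8.13 + 91.6×13.5 + 0.00247×2.14 = 1238 m²/day.
Total thickness b = 23.77 m, so K_eq = Σ(K_i·b_i)/b = 52.07 m/day.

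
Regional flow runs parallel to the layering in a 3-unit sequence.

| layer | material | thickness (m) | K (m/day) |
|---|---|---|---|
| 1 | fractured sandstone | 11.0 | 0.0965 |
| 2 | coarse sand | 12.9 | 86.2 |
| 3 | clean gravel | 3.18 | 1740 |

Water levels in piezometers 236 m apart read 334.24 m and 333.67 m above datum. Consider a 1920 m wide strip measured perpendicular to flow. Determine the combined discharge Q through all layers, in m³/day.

30800

Flow is parallel to layering, so each bed carries its own Darcy discharge and the transmissivities add.
Σ(K_i·b_i) = 0.0965×11.0 + 86.2×12.9 + 1740×3.18 = 6646 m²/day.
Hydraulic gradient i = (334.24 − 333.67) / 236 = 0.57 / 236 = 0.002415.
Q = Σ(K_i·b_i) · W · i = 6646 × 1920 × 0.002415 = 30821 m³/day.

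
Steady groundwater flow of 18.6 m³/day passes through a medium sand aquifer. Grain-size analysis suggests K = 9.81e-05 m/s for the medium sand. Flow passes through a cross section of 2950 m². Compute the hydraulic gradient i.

Convert K: 9.81e-05 m/s × 86400 = 8.476 m/day.
From Q = K·A·i, i = Q / (K·A) = 18.6 / (8.476 × 2950) = 0.0007439.

0.000744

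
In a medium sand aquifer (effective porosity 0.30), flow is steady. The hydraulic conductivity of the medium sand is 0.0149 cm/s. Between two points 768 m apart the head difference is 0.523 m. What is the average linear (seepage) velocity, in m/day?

0.0292

Convert K: 0.0149 cm/s × 864 = 12.87 m/day.
Hydraulic gradient i = Δh / L = 0.523 / 768 = 0.0006810.
Darcy flux q = K · i = 12.87 × 0.0006810 = 0.008767 m/day.
Seepage velocity v = q / n_e = 0.008767 / 0.30 = 0.02922 m/day.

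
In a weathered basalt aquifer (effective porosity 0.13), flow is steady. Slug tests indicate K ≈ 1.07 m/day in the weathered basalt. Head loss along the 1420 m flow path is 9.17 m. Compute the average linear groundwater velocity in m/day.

0.0532

Hydraulic gradient i = Δh / L = 9.17 / 1420 = 0.006458.
Darcy flux q = K · i = 1.070 × 0.006458 = 0.006910 m/day.
Seepage velocity v = q / n_e = 0.006910 / 0.13 = 0.05315 m/day.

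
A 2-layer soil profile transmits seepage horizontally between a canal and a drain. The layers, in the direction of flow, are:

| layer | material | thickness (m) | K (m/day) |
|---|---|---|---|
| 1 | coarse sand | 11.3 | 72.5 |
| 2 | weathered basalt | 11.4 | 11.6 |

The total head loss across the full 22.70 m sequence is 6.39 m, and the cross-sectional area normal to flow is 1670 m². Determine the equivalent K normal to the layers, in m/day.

19.9

Flow is perpendicular to layering, so the layers act in series and the equivalent K is the thickness-weighted harmonic mean.
Total thickness L = 11.3 + 11.4 = 22.70 m.
Σ(b_i/K_i) = 11.3/72.5 + 11.4/11.6 = 1.139 d.
K_eq = L / Σ(b_i/K_i) = 22.70 / 1.139 = 19.94 m/day.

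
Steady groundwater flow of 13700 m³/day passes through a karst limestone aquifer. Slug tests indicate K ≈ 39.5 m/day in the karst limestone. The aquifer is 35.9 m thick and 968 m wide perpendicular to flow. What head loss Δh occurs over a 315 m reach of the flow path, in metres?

Cross-sectional area A = 968 × 35.9 = 34751 m².
From Q = K·A·i, i = Q / (K·A) = 13700 / (39.50 × 34751) = 0.009981.
Head loss Δh = i · L = 0.009981 × 315 = 3.144 m.

3.14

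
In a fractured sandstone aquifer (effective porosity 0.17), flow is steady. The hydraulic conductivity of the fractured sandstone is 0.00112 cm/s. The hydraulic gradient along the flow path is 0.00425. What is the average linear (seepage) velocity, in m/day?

Convert K: 0.00112 cm/s × 864 = 0.9677 m/day.
Hydraulic gradient i = 0.00425.
Darcy flux q = K · i = 0.9677 × 0.004250 = 0.004113 m/day.
Seepage velocity v = q / n_e = 0.004113 / 0.17 = 0.02419 m/day.

0.0242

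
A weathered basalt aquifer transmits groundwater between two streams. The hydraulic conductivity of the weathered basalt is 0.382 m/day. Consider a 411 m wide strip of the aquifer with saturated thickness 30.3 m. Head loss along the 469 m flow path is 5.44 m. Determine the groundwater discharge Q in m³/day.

Cross-sectional area A = 411 × 30.3 = 12453 m².
Hydraulic gradient i = Δh / L = 5.44 / 469 = 0.01160.
Darcy's law: Q = K · A · i = 0.3820 × 12453 × 0.01160 = 55.18 m³/day.

55.2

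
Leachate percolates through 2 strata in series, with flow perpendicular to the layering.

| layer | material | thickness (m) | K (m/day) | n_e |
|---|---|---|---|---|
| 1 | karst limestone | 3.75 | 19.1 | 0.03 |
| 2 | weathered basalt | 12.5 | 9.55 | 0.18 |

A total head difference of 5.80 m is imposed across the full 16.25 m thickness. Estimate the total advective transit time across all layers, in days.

With flow normal to the layers, continuity requires the same specific discharge q through every layer.
Σ(b_i/K_i) = 3.75/19.1 + 12.5/9.55 = 1.505 d.
q = Δh / Σ(b_i/K_i) = 5.80 / 1.505 = 3.853 m/day.
In each layer the seepage velocity is v_i = q/n_i, so the layer transit time is t_i = b_i·n_i / q:
  layer 1 (karst limestone): t_1 = 3.75 × 0.03 / 3.853 = 0.02920 d
  layer 2 (weathered basalt): t_2 = 12.5 × 0.18 / 3.853 = 0.5839 d
Total t = Σ t_i = 0.6131 days.

0.613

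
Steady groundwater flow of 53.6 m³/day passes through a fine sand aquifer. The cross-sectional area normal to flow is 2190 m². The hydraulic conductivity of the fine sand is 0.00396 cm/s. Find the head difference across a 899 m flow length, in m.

6.43

Convert K: 0.00396 cm/s × 864 = 3.421 m/day.
From Q = K·A·i, i = Q / (K·A) = 53.6 / (3.421 × 2190) = 0.007153.
Head loss Δh = i · L = 0.007153 × 899 = 6.431 m.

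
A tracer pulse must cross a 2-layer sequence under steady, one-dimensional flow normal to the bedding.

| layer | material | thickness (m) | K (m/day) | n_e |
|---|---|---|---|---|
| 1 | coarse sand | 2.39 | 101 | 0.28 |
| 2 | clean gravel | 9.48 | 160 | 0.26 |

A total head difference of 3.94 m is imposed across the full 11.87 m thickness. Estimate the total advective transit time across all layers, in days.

With flow normal to the layers, continuity requires the same specific discharge q through every layer.
Σ(b_i/K_i) = 2.39/101 + 9.48/160 = 0.08291 d.
q = Δh / Σ(b_i/K_i) = 3.94 / 0.08291 = 47.52 m/day.
In each layer the seepage velocity is v_i = q/n_i, so the layer transit time is t_i = b_i·n_i / q:
  layer 1 (coarse sand): t_1 = 2.39 × 0.28 / 47.52 = 0.01408 d
  layer 2 (clean gravel): t_2 = 9.48 × 0.26 / 47.52 = 0.05187 d
Total t = Σ t_i = 0.06595 days.

0.0660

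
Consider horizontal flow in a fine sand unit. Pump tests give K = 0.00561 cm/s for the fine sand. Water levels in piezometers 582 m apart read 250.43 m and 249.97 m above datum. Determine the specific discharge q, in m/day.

0.00383

Convert K: 0.00561 cm/s × 864 = 4.847 m/day.
Hydraulic gradient i = (250.43 − 249.97) / 582 = 0.46 / 582 = 0.0007904.
Specific discharge q = K · i = 4.847 × 0.0007904 = 0.003831 m/day.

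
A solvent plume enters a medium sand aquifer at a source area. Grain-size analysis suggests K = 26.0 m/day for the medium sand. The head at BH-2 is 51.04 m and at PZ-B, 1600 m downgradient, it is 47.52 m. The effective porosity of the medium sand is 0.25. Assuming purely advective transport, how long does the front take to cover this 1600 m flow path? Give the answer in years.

19.1

Hydraulic gradient i = (51.04 − 47.52) / 1600 = 3.52 / 1600 = 0.002200.
Darcy flux q = K · i = 26.00 × 0.002200 = 0.05720 m/day.
Seepage velocity v = q / n_e = 0.05720 / 0.25 = 0.2288 m/day.
Travel time t = L / v = 1600 / 0.2288 = 6993 days = 19.15 years.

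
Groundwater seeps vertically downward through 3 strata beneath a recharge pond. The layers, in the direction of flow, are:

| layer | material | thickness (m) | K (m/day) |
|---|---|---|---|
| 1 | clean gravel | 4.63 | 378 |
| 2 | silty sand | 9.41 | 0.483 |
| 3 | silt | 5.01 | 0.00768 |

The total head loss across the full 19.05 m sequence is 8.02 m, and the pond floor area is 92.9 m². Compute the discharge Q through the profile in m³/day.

Flow is perpendicular to layering, so the layers act in series and the equivalent K is the thickness-weighted harmonic mean.
Total thickness L = 4.63 + 9.41 + 5.01 = 19.05 m.
Σ(b_i/K_i) = 4.63/378 + 9.41/0.483 + 5.01/0.00768 = 671.8 d.
K_eq = L / Σ(b_i/K_i) = 19.05 / 671.8 = 0.02836 m/day.
Q = K_eq · A · (Δh/L) = 0.02836 × 92.9 × (8.02/19.05) = 1.109 m³/day.

1.11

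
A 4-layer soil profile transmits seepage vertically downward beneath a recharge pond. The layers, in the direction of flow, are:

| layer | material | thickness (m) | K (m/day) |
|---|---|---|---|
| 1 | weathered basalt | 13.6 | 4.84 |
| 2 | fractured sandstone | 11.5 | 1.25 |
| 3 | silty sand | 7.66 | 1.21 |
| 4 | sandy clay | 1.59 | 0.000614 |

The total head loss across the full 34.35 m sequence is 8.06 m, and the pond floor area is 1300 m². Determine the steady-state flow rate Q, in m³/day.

Flow is perpendicular to layering, so the layers act in series and the equivalent K is the thickness-weighted harmonic mean.
Total thickness L = 13.6 + 11.5 + 7.66 + 1.59 = 34.35 m.
Σ(b_i/K_i) = 13.6/4.84 + 11.5/1.25 + 7.66/1.21 + 1.59/0.000614 = 2608 d.
K_eq = L / Σ(b_i/K_i) = 34.35 / 2608 = 0.01317 m/day.
Q = K_eq · A · (Δh/L) = 0.01317 × 1300 × (8.06/34.35) = 4.018 m³/day.

4.02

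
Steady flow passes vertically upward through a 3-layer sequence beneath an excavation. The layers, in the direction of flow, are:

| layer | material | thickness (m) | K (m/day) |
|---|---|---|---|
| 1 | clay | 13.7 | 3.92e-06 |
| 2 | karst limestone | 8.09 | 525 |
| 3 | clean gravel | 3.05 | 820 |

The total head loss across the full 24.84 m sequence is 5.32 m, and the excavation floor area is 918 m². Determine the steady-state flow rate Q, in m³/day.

Flow is perpendicular to layering, so the layers act in series and the equivalent K is the thickness-weighted harmonic mean.
Total thickness L = 13.7 + 8.09 + 3.05 = 24.84 m.
Σ(b_i/K_i) = 13.7/3.92e-06 + 8.09/525 + 3.05/820 = 3.495e+06 d.
K_eq = L / Σ(b_i/K_i) = 24.84 / 3.495e+06 = 7.108e-06 m/day.
Q = K_eq · A · (Δh/L) = 7.108e-06 × 918 × (5.32/24.84) = 0.001397 m³/day.

0.00140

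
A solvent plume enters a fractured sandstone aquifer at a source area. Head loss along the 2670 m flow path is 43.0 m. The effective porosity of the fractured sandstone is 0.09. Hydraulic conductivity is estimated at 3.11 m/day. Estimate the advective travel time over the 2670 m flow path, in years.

Hydraulic gradient i = Δh / L = 43.0 / 2670 = 0.01610.
Darcy flux q = K · i = 3.110 × 0.01610 = 0.05009 m/day.
Seepage velocity v = q / n_e = 0.05009 / 0.09 = 0.5565 m/day.
Travel time t = L / v = 2670 / 0.5565 = 4798 days = 13.14 years.

13.1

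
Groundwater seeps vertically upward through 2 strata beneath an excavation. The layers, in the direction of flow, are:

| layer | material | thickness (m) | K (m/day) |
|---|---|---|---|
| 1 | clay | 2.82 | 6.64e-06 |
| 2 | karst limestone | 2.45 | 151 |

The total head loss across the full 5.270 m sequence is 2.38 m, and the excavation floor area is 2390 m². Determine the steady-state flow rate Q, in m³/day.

Flow is perpendicular to layering, so the layers act in series and the equivalent K is the thickness-weighted harmonic mean.
Total thickness L = 2.82 + 2.45 = 5.270 m.
Σ(b_i/K_i) = 2.82/6.64e-06 + 2.45/151 = 4.247e+05 d.
K_eq = L / Σ(b_i/K_i) = 5.270 / 4.247e+05 = 1.241e-05 m/day.
Q = K_eq · A · (Δh/L) = 1.241e-05 × 2390 × (2.38/5.270) = 0.01339 m³/day.

0.0134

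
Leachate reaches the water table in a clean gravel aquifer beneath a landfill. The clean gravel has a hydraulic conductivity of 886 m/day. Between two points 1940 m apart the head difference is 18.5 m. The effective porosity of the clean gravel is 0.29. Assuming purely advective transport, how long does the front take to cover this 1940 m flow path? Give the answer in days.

66.6

Hydraulic gradient i = Δh / L = 18.5 / 1940 = 0.009536.
Darcy flux q = K · i = 886.0 × 0.009536 = 8.449 m/day.
Seepage velocity v = q / n_e = 8.449 / 0.29 = 29.13 m/day.
Travel time t = L / v = 1940 / 29.13 = 66.59 days.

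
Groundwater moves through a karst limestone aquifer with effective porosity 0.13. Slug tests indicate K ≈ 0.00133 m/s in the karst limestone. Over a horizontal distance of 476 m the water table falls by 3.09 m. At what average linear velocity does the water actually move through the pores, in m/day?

5.74

Convert K: 0.00133 m/s × 86400 = 114.9 m/day.
Hydraulic gradient i = Δh / L = 3.09 / 476 = 0.006492.
Darcy flux q = K · i = 114.9 × 0.006492 = 0.7460 m/day.
Seepage velocity v = q / n_e = 0.7460 / 0.13 = 5.738 m/day.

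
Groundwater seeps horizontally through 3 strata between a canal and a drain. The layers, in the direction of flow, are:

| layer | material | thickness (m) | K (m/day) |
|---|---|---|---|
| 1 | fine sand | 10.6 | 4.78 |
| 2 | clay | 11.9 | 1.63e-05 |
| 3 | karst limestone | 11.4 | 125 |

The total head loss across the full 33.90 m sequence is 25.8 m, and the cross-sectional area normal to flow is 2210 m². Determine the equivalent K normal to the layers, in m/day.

Flow is perpendicular to layering, so the layers act in series and the equivalent K is the thickness-weighted harmonic mean.
Total thickness L = 10.6 + 11.9 + 11.4 = 33.90 m.
Σ(b_i/K_i) = 10.6/4.78 + 11.9/1.63e-05 + 11.4/125 = 7.301e+05 d.
K_eq = L / Σ(b_i/K_i) = 33.90 / 7.301e+05 = 4.643e-05 m/day.

4.64e-05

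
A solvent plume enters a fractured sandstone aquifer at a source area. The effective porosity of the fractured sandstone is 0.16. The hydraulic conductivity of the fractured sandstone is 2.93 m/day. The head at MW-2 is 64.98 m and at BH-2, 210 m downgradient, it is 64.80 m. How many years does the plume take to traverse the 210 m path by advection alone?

Hydraulic gradient i = (64.98 − 64.80) / 210 = 0.18 / 210 = 0.0008571.
Darcy flux q = K · i = 2.930 × 0.0008571 = 0.002511 m/day.
Seepage velocity v = q / n_e = 0.002511 / 0.16 = 0.01570 m/day.
Travel time t = L / v = 210 / 0.01570 = 13379 days = 36.63 years.

36.6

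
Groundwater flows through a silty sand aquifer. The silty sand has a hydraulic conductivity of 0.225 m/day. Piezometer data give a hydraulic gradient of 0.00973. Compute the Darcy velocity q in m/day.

0.00219

Hydraulic gradient i = 0.00973.
Specific discharge q = K · i = 0.2250 × 0.009730 = 0.002189 m/day.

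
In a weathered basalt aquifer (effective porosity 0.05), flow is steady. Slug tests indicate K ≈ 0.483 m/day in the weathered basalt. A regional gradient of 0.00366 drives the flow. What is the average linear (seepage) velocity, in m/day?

Hydraulic gradient i = 0.00366.
Darcy flux q = K · i = 0.4830 × 0.003660 = 0.001768 m/day.
Seepage velocity v = q / n_e = 0.001768 / 0.05 = 0.03536 m/day.

0.0354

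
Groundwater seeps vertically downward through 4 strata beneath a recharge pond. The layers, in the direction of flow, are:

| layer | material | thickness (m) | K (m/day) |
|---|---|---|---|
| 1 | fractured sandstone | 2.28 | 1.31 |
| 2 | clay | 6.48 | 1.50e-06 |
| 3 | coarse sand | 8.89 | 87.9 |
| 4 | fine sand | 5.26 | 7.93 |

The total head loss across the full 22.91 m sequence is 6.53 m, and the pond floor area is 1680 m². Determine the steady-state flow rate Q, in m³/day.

0.00254

Flow is perpendicular to layering, so the layers act in series and the equivalent K is the thickness-weighted harmonic mean.
Total thickness L = 2.28 + 6.48 + 8.89 + 5.26 = 22.91 m.
Σ(b_i/K_i) = 2.28/1.31 + 6.48/1.50e-06 + 8.89/87.9 + 5.26/7.93 = 4.320e+06 d.
K_eq = L / Σ(b_i/K_i) = 22.91 / 4.320e+06 = 5.303e-06 m/day.
Q = K_eq · A · (Δh/L) = 5.303e-06 × 1680 × (6.53/22.91) = 0.002539 m³/day.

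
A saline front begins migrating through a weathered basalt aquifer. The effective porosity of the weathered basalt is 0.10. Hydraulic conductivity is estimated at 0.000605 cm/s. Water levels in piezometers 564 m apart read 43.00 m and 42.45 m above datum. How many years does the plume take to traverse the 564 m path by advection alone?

303

Convert K: 0.000605 cm/s × 864 = 0.5227 m/day.
Hydraulic gradient i = (43.00 − 42.45) / 564 = 0.55 / 564 = 0.0009752.
Darcy flux q = K · i = 0.5227 × 0.0009752 = 0.0005097 m/day.
Seepage velocity v = q / n_e = 0.0005097 / 0.10 = 0.005097 m/day.
Travel time t = L / v = 564 / 0.005097 = 1.106e+05 days = 302.9 years.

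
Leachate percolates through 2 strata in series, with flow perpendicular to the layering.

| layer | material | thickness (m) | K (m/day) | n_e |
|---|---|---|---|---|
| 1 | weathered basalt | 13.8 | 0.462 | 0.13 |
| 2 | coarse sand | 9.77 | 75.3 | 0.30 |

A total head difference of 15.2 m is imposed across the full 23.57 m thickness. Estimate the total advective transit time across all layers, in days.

9.33

With flow normal to the layers, continuity requires the same specific discharge q through every layer.
Σ(b_i/K_i) = 13.8/0.462 + 9.77/75.3 = 30.00 d.
q = Δh / Σ(b_i/K_i) = 15.2 / 30.00 = 0.5067 m/day.
In each layer the seepage velocity is v_i = q/n_i, so the layer transit time is t_i = b_i·n_i / q:
  layer 1 (weathered basalt): t_1 = 13.8 × 0.13 / 0.5067 = 3.541 d
  layer 2 (coarse sand): t_2 = 9.77 × 0.30 / 0.5067 = 5.785 d
Total t = Σ t_i = 9.326 days.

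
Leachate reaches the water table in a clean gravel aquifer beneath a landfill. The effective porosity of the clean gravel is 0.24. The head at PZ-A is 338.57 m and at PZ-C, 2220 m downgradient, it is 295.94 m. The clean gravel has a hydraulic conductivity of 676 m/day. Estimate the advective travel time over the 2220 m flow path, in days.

41.0

Hydraulic gradient i = (338.57 − 295.94) / 2220 = 42.63 / 2220 = 0.01920.
Darcy flux q = K · i = 676.0 × 0.01920 = 12.98 m/day.
Seepage velocity v = q / n_e = 12.98 / 0.24 = 54.09 m/day.
Travel time t = L / v = 2220 / 54.09 = 41.04 days.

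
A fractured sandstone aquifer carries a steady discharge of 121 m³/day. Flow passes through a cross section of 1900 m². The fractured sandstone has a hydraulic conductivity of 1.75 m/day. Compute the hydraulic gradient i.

0.0364

From Q = K·A·i, i = Q / (K·A) = 121 / (1.750 × 1900) = 0.03639.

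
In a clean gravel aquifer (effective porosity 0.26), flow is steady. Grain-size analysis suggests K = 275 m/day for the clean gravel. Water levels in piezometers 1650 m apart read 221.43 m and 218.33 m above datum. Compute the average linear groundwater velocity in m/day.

Hydraulic gradient i = (221.43 − 218.33) / 1650 = 3.1 / 1650 = 0.001879.
Darcy flux q = K · i = 275.0 × 0.001879 = 0.5167 m/day.
Seepage velocity v = q / n_e = 0.5167 / 0.26 = 1.987 m/day.

1.99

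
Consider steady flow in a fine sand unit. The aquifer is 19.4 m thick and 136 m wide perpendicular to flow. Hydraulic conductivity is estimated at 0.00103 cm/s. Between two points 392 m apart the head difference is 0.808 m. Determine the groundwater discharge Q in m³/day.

Convert K: 0.00103 cm/s × 864 = 0.8899 m/day.
Cross-sectional area A = 136 × 19.4 = 2638 m².
Hydraulic gradient i = Δh / L = 0.808 / 392 = 0.002061.
Darcy's law: Q = K · A · i = 0.8899 × 2638 × 0.002061 = 4.840 m³/day.

4.84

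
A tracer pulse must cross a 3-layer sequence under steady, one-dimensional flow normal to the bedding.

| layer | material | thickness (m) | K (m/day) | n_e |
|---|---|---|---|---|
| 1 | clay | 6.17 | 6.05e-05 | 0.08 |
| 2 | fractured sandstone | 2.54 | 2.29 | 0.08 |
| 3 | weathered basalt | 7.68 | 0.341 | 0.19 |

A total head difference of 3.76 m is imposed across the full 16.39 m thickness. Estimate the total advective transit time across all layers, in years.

With flow normal to the layers, continuity requires the same specific discharge q through every layer.
Σ(b_i/K_i) = 6.17/6.05e-05 + 2.54/2.29 + 7.68/0.341 = 1.020e+05 d.
q = Δh / Σ(b_i/K_i) = 3.76 / 1.020e+05 = 3.686e-05 m/day.
In each layer the seepage velocity is v_i = q/n_i, so the layer transit time is t_i = b_i·n_i / q:
  layer 1 (clay): t_1 = 6.17 × 0.08 / 3.686e-05 = 13391 d
  layer 2 (fractured sandstone): t_2 = 2.54 × 0.08 / 3.686e-05 = 5513 d
  layer 3 (weathered basalt): t_3 = 7.68 × 0.19 / 3.686e-05 = 39587 d
Total t = Σ t_i = 58491 days = 160.1 years.

160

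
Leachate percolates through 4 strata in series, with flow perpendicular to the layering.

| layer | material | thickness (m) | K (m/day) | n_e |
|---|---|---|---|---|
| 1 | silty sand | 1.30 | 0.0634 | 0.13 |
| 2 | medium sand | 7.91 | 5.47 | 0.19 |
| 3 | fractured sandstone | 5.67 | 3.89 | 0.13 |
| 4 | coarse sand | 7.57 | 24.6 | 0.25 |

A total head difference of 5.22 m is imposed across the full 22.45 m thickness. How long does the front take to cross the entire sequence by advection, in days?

With flow normal to the layers, continuity requires the same specific discharge q through every layer.
Σ(b_i/K_i) = 1.30/0.0634 + 7.91/5.47 + 5.67/3.89 + 7.57/24.6 = 23.72 d.
q = Δh / Σ(b_i/K_i) = 5.22 / 23.72 = 0.2201 m/day.
In each layer the seepage velocity is v_i = q/n_i, so the layer transit time is t_i = b_i·n_i / q:
  layer 1 (silty sand): t_1 = 1.30 × 0.13 / 0.2201 = 0.7678 d
  layer 2 (medium sand): t_2 = 7.91 × 0.19 / 0.2201 = 6.828 d
  layer 3 (fractured sandstone): t_3 = 5.67 × 0.13 / 0.2201 = 3.349 d
  layer 4 (coarse sand): t_4 = 7.57 × 0.25 / 0.2201 = 8.598 d
Total t = Σ t_i = 19.54 days.

19.5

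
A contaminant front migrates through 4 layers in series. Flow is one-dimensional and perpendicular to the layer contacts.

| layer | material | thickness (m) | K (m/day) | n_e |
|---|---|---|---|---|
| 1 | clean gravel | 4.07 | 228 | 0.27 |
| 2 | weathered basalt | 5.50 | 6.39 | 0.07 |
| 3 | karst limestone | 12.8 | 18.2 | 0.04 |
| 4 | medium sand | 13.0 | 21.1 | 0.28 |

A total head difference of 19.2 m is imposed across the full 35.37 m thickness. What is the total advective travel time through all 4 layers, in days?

0.645

With flow normal to the layers, continuity requires the same specific discharge q through every layer.
Σ(b_i/K_i) = 4.07/228 + 5.50/6.39 + 12.8/18.2 + 13.0/21.1 = 2.198 d.
q = Δh / Σ(b_i/K_i) = 19.2 / 2.198 = 8.735 m/day.
In each layer the seepage velocity is v_i = q/n_i, so the layer transit time is t_i = b_i·n_i / q:
  layer 1 (clean gravel): t_1 = 4.07 × 0.27 / 8.735 = 0.1258 d
  layer 2 (weathered basalt): t_2 = 5.50 × 0.07 / 8.735 = 0.04407 d
  layer 3 (karst limestone): t_3 = 12.8 × 0.04 / 8.735 = 0.05861 d
  layer 4 (medium sand): t_4 = 13.0 × 0.28 / 8.735 = 0.4167 d
Total t = Σ t_i = 0.6452 days.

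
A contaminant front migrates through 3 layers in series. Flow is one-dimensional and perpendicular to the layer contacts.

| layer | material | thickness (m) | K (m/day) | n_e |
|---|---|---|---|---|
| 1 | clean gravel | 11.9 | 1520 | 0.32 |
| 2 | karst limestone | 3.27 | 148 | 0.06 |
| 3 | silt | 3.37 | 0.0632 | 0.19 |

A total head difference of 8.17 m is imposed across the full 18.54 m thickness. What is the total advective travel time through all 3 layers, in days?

30.3

With flow normal to the layers, continuity requires the same specific discharge q through every layer.
Σ(b_i/K_i) = 11.9/1520 + 3.27/148 + 3.37/0.0632 = 53.35 d.
q = Δh / Σ(b_i/K_i) = 8.17 / 53.35 = 0.1531 m/day.
In each layer the seepage velocity is v_i = q/n_i, so the layer transit time is t_i = b_i·n_i / q:
  layer 1 (clean gravel): t_1 = 11.9 × 0.32 / 0.1531 = 24.87 d
  layer 2 (karst limestone): t_2 = 3.27 × 0.06 / 0.1531 = 1.281 d
  layer 3 (silt): t_3 = 3.37 × 0.19 / 0.1531 = 4.181 d
Total t = Σ t_i = 30.33 days.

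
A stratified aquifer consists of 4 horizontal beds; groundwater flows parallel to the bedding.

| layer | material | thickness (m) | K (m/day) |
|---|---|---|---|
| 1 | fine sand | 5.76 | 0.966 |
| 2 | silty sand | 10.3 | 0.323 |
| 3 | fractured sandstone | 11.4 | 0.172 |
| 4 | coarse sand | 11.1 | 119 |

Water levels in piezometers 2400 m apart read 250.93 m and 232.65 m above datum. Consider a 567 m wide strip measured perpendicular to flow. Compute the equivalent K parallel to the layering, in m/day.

34.5

Flow is parallel to layering, so each bed carries its own Darcy discharge and the transmissivities add.
Σ(K_i·b_i) = 0.966×5.76 + 0.323×10.3 + 0.172×11.4 + 119×11.1 = 1332 m²/day.
Total thickness b = 38.56 m, so K_eq = Σ(K_i·b_i)/b = 34.54 m/day.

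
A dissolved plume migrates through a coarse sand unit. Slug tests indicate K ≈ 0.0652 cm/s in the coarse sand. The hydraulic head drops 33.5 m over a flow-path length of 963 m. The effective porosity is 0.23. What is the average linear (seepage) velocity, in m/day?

8.52

Convert K: 0.0652 cm/s × 864 = 56.33 m/day.
Hydraulic gradient i = Δh / L = 33.5 / 963 = 0.03479.
Darcy flux q = K · i = 56.33 × 0.03479 = 1.960 m/day.
Seepage velocity v = q / n_e = 1.960 / 0.23 = 8.520 m/day.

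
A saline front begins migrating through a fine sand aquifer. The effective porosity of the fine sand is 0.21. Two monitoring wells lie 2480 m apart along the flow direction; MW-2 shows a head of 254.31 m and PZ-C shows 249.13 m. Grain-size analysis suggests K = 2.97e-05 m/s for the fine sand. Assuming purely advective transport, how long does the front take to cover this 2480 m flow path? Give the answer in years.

Convert K: 2.97e-05 m/s × 86400 = 2.566 m/day.
Hydraulic gradient i = (254.31 − 249.13) / 2480 = 5.18 / 2480 = 0.002089.
Darcy flux q = K · i = 2.566 × 0.002089 = 0.005360 m/day.
Seepage velocity v = q / n_e = 0.005360 / 0.21 = 0.02552 m/day.
Travel time t = L / v = 2480 / 0.02552 = 97168 days = 266.0 years.

266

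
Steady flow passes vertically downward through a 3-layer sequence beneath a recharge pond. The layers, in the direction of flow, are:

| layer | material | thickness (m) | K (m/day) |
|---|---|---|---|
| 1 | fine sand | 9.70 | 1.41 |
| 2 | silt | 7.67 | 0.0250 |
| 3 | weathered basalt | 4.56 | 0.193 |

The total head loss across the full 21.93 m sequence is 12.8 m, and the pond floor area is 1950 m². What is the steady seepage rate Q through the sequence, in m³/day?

Flow is perpendicular to layering, so the layers act in series and the equivalent K is the thickness-weighted harmonic mean.
Total thickness L = 9.70 + 7.67 + 4.56 = 21.93 m.
Σ(b_i/K_i) = 9.70/1.41 + 7.67/0.0250 + 4.56/0.193 = 337.3 d.
K_eq = L / Σ(b_i/K_i) = 21.93 / 337.3 = 0.06502 m/day.
Q = K_eq · A · (Δh/L) = 0.06502 × 1950 × (12.8/21.93) = 74.00 m³/day.

74.0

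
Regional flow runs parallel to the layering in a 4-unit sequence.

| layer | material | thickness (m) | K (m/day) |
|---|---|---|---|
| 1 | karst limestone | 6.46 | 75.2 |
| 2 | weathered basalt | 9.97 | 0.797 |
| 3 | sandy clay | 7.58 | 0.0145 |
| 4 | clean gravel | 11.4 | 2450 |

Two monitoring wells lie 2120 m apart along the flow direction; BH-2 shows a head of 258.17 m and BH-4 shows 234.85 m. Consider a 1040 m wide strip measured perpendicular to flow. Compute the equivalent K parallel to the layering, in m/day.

Flow is parallel to layering, so each bed carries its own Darcy discharge and the transmissivities add.
Σ(K_i·b_i) = 75.2×6.46 + 0.797×9.97 + 0.0145×7.58 + 2450×11.4 = 28424 m²/day.
Total thickness b = 35.41 m, so K_eq = Σ(K_i·b_i)/b = 802.7 m/day.

803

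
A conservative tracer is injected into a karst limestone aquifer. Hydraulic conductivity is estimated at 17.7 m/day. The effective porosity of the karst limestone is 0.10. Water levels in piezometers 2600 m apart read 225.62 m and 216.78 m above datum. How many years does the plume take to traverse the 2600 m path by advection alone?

11.8

Hydraulic gradient i = (225.62 − 216.78) / 2600 = 8.84 / 2600 = 0.003400.
Darcy flux q = K · i = 17.70 × 0.003400 = 0.06018 m/day.
Seepage velocity v = q / n_e = 0.06018 / 0.10 = 0.6018 m/day.
Travel time t = L / v = 2600 / 0.6018 = 4320 days = 11.83 years.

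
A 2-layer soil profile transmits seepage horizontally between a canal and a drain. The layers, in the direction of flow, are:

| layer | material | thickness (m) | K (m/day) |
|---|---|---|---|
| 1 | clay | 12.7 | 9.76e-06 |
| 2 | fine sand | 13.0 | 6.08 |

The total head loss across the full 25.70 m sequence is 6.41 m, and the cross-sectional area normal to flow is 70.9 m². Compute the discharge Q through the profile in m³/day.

0.000349

Flow is perpendicular to layering, so the layers act in series and the equivalent K is the thickness-weighted harmonic mean.
Total thickness L = 12.7 + 13.0 = 25.70 m.
Σ(b_i/K_i) = 12.7/9.76e-06 + 13.0/6.08 = 1.301e+06 d.
K_eq = L / Σ(b_i/K_i) = 25.70 / 1.301e+06 = 1.975e-05 m/day.
Q = K_eq · A · (Δh/L) = 1.975e-05 × 70.9 × (6.41/25.70) = 0.0003493 m³/day.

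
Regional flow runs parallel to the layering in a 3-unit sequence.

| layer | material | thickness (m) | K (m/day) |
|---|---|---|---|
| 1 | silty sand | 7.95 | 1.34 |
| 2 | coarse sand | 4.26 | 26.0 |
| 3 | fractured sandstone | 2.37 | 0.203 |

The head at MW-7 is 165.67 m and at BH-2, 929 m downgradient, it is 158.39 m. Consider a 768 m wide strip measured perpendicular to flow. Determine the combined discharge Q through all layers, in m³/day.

Flow is parallel to layering, so each bed carries its own Darcy discharge and the transmissivities add.
Σ(K_i·b_i) = 1.34×7.95 + 26.0×4.26 + 0.203×2.37 = 121.9 m²/day.
Hydraulic gradient i = (165.67 − 158.39) / 929 = 7.28 / 929 = 0.007836.
Q = Σ(K_i·b_i) · W · i = 121.9 × 768 × 0.007836 = 733.6 m³/day.

734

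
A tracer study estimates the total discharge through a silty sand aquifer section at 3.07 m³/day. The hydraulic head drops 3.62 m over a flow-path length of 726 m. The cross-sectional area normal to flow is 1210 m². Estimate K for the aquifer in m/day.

0.509

Hydraulic gradient i = Δh / L = 3.62 / 726 = 0.004986.
From Q = K·A·i, K = Q / (A·i) = 3.07 / (1210 × 0.004986) = 0.5088 m/day.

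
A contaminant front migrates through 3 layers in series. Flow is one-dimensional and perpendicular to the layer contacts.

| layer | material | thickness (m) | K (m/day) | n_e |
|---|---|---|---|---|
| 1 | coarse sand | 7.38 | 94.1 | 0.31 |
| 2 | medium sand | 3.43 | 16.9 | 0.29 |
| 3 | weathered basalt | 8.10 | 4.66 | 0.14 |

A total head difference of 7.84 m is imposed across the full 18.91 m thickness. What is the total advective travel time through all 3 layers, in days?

1.14

With flow normal to the layers, continuity requires the same specific discharge q through every layer.
Σ(b_i/K_i) = 7.38/94.1 + 3.43/16.9 + 8.10/4.66 = 2.020 d.
q = Δh / Σ(b_i/K_i) = 7.84 / 2.020 = 3.882 m/day.
In each layer the seepage velocity is v_i = q/n_i, so the layer transit time is t_i = b_i·n_i / q:
  layer 1 (coarse sand): t_1 = 7.38 × 0.31 / 3.882 = 0.5893 d
  layer 2 (medium sand): t_2 = 3.43 × 0.29 / 3.882 = 0.2562 d
  layer 3 (weathered basalt): t_3 = 8.10 × 0.14 / 3.882 = 0.2921 d
Total t = Σ t_i = 1.138 days.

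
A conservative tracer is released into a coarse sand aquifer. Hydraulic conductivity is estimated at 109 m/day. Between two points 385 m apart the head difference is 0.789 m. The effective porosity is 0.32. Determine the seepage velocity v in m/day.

Hydraulic gradient i = Δh / L = 0.789 / 385 = 0.002049.
Darcy flux q = K · i = 109.0 × 0.002049 = 0.2234 m/day.
Seepage velocity v = q / n_e = 0.2234 / 0.32 = 0.6981 m/day.

0.698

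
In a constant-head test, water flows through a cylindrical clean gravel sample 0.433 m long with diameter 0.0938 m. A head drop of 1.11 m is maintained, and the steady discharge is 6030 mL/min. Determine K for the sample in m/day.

Cross-sectional area A = π·(d/2)² = π × (0.0938/2)² = 0.006910 m².
Convert discharge: 6030 mL/min = 0.0001005 m³/s.
Darcy's law rearranged: K = Q·L / (A·Δh) = 0.0001005 × 0.433 / (0.006910 × 1.11) = 0.005673 m/s = 490.2 m/day.

490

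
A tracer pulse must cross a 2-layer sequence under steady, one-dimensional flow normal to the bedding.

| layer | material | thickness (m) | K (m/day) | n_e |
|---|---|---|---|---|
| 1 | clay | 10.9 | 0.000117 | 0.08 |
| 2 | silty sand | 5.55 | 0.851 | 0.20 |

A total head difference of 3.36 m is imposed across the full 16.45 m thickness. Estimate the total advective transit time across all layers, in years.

150

With flow normal to the layers, continuity requires the same specific discharge q through every layer.
Σ(b_i/K_i) = 10.9/0.000117 + 5.55/0.851 = 93169 d.
q = Δh / Σ(b_i/K_i) = 3.36 / 93169 = 3.606e-05 m/day.
In each layer the seepage velocity is v_i = q/n_i, so the layer transit time is t_i = b_i·n_i / q:
  layer 1 (clay): t_1 = 10.9 × 0.08 / 3.606e-05 = 24180 d
  layer 2 (silty sand): t_2 = 5.55 × 0.20 / 3.606e-05 = 30779 d
Total t = Σ t_i = 54959 days = 150.5 years.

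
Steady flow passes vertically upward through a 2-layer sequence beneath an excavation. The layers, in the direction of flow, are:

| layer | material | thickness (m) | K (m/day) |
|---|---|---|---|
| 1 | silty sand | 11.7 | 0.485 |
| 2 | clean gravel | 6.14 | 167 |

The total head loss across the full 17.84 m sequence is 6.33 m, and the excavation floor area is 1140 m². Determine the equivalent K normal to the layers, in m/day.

Flow is perpendicular to layering, so the layers act in series and the equivalent K is the thickness-weighted harmonic mean.
Total thickness L = 11.7 + 6.14 = 17.84 m.
Σ(b_i/K_i) = 11.7/0.485 + 6.14/167 = 24.16 d.
K_eq = L / Σ(b_i/K_i) = 17.84 / 24.16 = 0.7384 m/day.

0.738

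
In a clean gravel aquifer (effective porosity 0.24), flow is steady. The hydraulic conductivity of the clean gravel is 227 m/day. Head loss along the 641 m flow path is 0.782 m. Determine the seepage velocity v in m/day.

Hydraulic gradient i = Δh / L = 0.782 / 641 = 0.001220.
Darcy flux q = K · i = 227.0 × 0.001220 = 0.2769 m/day.
Seepage velocity v = q / n_e = 0.2769 / 0.24 = 1.154 m/day.

1.15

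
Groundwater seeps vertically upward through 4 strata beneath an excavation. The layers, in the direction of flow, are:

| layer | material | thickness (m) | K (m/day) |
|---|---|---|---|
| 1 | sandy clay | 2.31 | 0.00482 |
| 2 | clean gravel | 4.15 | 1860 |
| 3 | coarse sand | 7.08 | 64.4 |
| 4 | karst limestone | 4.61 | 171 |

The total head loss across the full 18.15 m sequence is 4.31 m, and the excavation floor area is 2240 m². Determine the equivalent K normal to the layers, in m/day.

0.0379

Flow is perpendicular to layering, so the layers act in series and the equivalent K is the thickness-weighted harmonic mean.
Total thickness L = 2.31 + 4.15 + 7.08 + 4.61 = 18.15 m.
Σ(b_i/K_i) = 2.31/0.00482 + 4.15/1860 + 7.08/64.4 + 4.61/171 = 479.4 d.
K_eq = L / Σ(b_i/K_i) = 18.15 / 479.4 = 0.03786 m/day.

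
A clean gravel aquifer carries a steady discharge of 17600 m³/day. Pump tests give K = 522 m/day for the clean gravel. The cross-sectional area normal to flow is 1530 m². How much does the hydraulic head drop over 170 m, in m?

3.75

From Q = K·A·i, i = Q / (K·A) = 17600 / (522.0 × 1530) = 0.02204.
Head loss Δh = i · L = 0.02204 × 170 = 3.746 m.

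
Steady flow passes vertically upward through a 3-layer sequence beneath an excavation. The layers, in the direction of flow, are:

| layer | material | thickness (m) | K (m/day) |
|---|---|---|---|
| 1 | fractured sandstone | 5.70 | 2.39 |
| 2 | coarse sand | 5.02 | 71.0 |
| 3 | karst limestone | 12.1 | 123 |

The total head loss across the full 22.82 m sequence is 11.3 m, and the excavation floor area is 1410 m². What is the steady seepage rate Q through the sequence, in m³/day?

6240

Flow is perpendicular to layering, so the layers act in series and the equivalent K is the thickness-weighted harmonic mean.
Total thickness L = 5.70 + 5.02 + 12.1 = 22.82 m.
Σ(b_i/K_i) = 5.70/2.39 + 5.02/71.0 + 12.1/123 = 2.554 d.
K_eq = L / Σ(b_i/K_i) = 22.82 / 2.554 = 8.935 m/day.
Q = K_eq · A · (Δh/L) = 8.935 × 1410 × (11.3/22.82) = 6238 m³/day.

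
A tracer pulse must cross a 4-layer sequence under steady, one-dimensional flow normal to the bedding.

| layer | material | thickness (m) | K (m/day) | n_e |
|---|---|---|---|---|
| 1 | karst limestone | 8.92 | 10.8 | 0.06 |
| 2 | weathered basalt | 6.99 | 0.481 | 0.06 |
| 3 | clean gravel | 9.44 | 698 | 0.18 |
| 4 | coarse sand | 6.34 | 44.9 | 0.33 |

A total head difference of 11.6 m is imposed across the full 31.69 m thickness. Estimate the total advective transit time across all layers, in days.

6.35

With flow normal to the layers, continuity requires the same specific discharge q through every layer.
Σ(b_i/K_i) = 8.92/10.8 + 6.99/0.481 + 9.44/698 + 6.34/44.9 = 15.51 d.
q = Δh / Σ(b_i/K_i) = 11.6 / 15.51 = 0.7478 m/day.
In each layer the seepage velocity is v_i = q/n_i, so the layer transit time is t_i = b_i·n_i / q:
  layer 1 (karst limestone): t_1 = 8.92 × 0.06 / 0.7478 = 0.7157 d
  layer 2 (weathered basalt): t_2 = 6.99 × 0.06 / 0.7478 = 0.5609 d
  layer 3 (clean gravel): t_3 = 9.44 × 0.18 / 0.7478 = 2.272 d
  layer 4 (coarse sand): t_4 = 6.34 × 0.33 / 0.7478 = 2.798 d
Total t = Σ t_i = 6.347 days.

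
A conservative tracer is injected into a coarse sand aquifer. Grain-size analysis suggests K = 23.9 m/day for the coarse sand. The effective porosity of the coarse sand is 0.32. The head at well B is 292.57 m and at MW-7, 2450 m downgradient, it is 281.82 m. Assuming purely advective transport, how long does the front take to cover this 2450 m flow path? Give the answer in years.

20.5

Hydraulic gradient i = (292.57 − 281.82) / 2450 = 10.75 / 2450 = 0.004388.
Darcy flux q = K · i = 23.90 × 0.004388 = 0.1049 m/day.
Seepage velocity v = q / n_e = 0.1049 / 0.32 = 0.3277 m/day.
Travel time t = L / v = 2450 / 0.3277 = 7476 days = 20.47 years.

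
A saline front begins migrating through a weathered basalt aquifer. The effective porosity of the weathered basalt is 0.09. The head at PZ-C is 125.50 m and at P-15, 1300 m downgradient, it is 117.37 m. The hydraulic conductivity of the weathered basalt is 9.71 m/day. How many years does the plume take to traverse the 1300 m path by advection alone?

Hydraulic gradient i = (125.50 − 117.37) / 1300 = 8.13 / 1300 = 0.006254.
Darcy flux q = K · i = 9.710 × 0.006254 = 0.06072 m/day.
Seepage velocity v = q / n_e = 0.06072 / 0.09 = 0.6747 m/day.
Travel time t = L / v = 1300 / 0.6747 = 1927 days = 5.275 years.

5.28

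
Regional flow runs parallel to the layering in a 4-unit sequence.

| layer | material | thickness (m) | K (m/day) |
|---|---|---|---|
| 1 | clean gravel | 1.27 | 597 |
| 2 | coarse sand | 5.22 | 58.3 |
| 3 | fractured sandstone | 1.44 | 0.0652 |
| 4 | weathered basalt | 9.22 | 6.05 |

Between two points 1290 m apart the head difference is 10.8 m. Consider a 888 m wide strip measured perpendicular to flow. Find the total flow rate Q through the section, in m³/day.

8310

Flow is parallel to layering, so each bed carries its own Darcy discharge and the transmissivities add.
Σ(K_i·b_i) = 597×1.27 + 58.3×5.22 + 0.0652×1.44 + 6.05×9.22 = 1118 m²/day.
Hydraulic gradient i = Δh / L = 10.8 / 1290 = 0.008372.
Q = Σ(K_i·b_i) · W · i = 1118 × 888 × 0.008372 = 8315 m³/day.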